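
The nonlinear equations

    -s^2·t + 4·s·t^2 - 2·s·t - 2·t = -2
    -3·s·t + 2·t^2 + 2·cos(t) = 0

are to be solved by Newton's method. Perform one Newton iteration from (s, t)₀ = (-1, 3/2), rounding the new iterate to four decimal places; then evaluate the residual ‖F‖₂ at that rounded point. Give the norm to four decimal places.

At (-1, 3/2): F = (-8.5000, 9.141474).
Jacobian J = [[-2·s·t + 4·t^2 - 2·t, -s^2 + 8·s·t - 2·s - 2], [-3·t, -3·s + 4·t - 2·sin(t)]].
At the point, J = [[9.0000, -13.0000], [-4.5000, 7.005010]] (det J = 4.545090).
Solving J·Δ = −F gives Δ = (-13.0463, -9.6859).
Then the next iterate is (s, t)₁ = (-14.0463, -8.1859).
Re-evaluating at (-14.0463, -8.1859): F = (-2361.437018, -211.578618), so ‖F‖₂ = 2370.8965.

2370.8965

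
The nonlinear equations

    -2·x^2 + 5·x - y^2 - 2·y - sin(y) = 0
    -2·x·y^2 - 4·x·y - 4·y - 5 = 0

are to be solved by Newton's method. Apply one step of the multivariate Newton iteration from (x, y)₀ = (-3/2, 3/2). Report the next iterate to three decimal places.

(1.107, 3.557)

At (-3/2, 3/2): F = (-18.24749, 4.750).
Jacobian J = [[-4·x + 5, -2·y - cos(y) - 2], [-2·y^2 - 4·y, -4·x·y - 4·x - 4]].
At the point, J = [[11.000, -5.07074], [-10.500, 11.000]] (det J = 67.75726).
Solving J·Δ = −F gives Δ = (2.607, 2.057).
Then the next iterate is (x, y)₁ = (1.107, 3.557).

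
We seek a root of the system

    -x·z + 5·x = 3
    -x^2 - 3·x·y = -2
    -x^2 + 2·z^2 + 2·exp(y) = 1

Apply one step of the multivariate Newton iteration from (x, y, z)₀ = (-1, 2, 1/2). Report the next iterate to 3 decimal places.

(-0.512, 0.318, 5.802)

At (-1, 2, 1/2): F = (-7.500, 7.000, 13.27811).
Jacobian J = [[-z + 5, 0, -x], [-2·x - 3·y, -3·x, 0], [-2·x, 2·exp(y), 4·z]].
At the point, J = [[4.500, 0.000, 1.000], [-4.000, 3.000, 0.000], [2.000, 14.77811, 2.000]] (det J = -38.11245).
Solving J·Δ = −F gives Δ = (0.488, -1.682, 5.302).
Then the next iterate is (x, y, z)₁ = (-0.512, 0.318, 5.802).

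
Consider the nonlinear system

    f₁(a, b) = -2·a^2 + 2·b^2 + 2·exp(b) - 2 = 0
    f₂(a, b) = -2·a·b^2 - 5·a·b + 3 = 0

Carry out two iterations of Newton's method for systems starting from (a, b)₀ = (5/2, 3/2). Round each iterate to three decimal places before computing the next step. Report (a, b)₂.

(1.116, 0.626)

At (5/2, 3/2): F = (-1.03662, -27.000).
Jacobian J = [[-4·a, 4·b + 2·exp(b)], [-2·b^2 - 5·b, -4·a·b - 5·a]].
At the point, J = [[-10.000, 14.96338], [-12.000, -27.500]] (det J = 454.56054).
Solving J·Δ = −F gives Δ = (-0.952, -0.567).
Then the next iterate is (a, b)₁ = (1.548, 0.933).
Round to (1.548, 0.933) and repeat: F = (0.03262, -6.91645), J = [[-6.192, 8.81625], [-6.40598, -13.51714]].
Δ = (-0.432, -0.307), so (a, b)₂ = (1.116, 0.626).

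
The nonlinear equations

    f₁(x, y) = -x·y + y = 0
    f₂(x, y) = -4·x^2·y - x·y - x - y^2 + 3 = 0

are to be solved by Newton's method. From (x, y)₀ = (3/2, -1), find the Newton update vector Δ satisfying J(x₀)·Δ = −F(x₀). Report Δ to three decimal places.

At (3/2, -1): F = (0.500, 11.000).
Jacobian J = [[-y, -x + 1], [-8·x·y - y - 1, -4·x^2 - x - 2·y]].
At the point, J = [[1.000, -0.500], [12.000, -8.500]] (det J = -2.500).
Solving J·Δ = −F gives Δ = (0.500, 2.000).

(0.500, 2.000)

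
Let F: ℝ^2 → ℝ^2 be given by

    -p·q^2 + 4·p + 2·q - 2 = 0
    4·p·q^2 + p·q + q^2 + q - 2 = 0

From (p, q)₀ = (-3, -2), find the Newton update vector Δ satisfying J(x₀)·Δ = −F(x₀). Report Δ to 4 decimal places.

(4.8000, -0.6000)

At (-3, -2): F = (-6.0000, -42.0000).
Jacobian J = [[-q^2 + 4, -2·p·q + 2], [4·q^2 + q, 8·p·q + p + 2·q + 1]].
At the point, J = [[0.0000, -10.0000], [14.0000, 42.0000]] (det J = 140.0000).
Solving J·Δ = −F gives Δ = (4.8000, -0.6000).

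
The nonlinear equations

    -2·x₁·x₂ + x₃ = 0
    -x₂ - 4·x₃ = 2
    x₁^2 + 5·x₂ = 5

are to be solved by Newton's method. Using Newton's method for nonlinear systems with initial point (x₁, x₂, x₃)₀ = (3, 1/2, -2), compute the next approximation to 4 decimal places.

At (3, 1/2, -2): F = (-5.0000, 5.5000, 6.5000).
Jacobian J = [[-2·x₂, -2·x₁, 1], [0, -1, -4], [2·x₁, 5, 0]].
At the point, J = [[-1.0000, -6.0000, 1.0000], [0.0000, -1.0000, -4.0000], [6.0000, 5.0000, 0.0000]] (det J = 130.0000).
Solving J·Δ = −F gives Δ = (-0.6923, -0.4692, 1.4923).
Then the next iterate is (x₁, x₂, x₃)₁ = (2.3077, 0.0308, -0.5077).

(2.3077, 0.0308, -0.5077)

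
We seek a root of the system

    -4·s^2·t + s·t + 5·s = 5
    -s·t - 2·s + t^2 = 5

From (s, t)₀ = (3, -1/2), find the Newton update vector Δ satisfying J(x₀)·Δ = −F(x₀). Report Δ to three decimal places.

(-3.561, -0.977)

At (3, -1/2): F = (26.500, -9.250).
Jacobian J = [[-8·s·t + t + 5, -4·s^2 + s], [-t - 2, -s + 2·t]].
At the point, J = [[16.500, -33.000], [-1.500, -4.000]] (det J = -115.500).
Solving J·Δ = −F gives Δ = (-3.561, -0.977).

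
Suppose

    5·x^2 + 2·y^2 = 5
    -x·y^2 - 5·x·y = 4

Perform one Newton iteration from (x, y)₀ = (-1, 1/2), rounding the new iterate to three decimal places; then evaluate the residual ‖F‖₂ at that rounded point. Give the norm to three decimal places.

At (-1, 1/2): F = (0.500, -1.250).
Jacobian J = [[10·x, 4·y], [-y^2 - 5·y, -2·x·y - 5·x]].
At the point, J = [[-10.000, 2.000], [-2.750, 6.000]] (det J = -54.500).
Solving J·Δ = −F gives Δ = (0.101, 0.255).
Then the next iterate is (x, y)₁ = (-0.899, 0.755).
Re-evaluating at (-0.899, 0.755): F = (0.18106, -0.09382), so ‖F‖₂ = 0.204.

0.204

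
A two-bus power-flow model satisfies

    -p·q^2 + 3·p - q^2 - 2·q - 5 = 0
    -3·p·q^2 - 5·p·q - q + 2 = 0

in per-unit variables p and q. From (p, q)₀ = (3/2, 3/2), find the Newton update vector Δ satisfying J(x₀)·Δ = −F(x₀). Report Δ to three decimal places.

(0.016, -0.959)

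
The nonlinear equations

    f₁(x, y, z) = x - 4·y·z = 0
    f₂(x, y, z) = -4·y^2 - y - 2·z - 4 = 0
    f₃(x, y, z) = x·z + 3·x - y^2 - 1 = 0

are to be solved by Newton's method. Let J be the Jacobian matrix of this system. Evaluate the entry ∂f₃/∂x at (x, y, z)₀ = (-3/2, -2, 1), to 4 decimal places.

∂f₃/∂x = z + 3.
At (-3/2, -2, 1) this is 4.0000.

4.0000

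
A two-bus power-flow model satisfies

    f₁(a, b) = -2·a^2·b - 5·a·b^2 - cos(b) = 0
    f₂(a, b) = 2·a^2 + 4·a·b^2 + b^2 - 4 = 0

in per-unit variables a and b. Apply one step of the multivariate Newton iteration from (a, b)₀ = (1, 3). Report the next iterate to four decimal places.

At (1, 3): F = (-50.010008, 43.0000).
Jacobian J = [[-4·a·b - 5·b^2, -2·a^2 - 10·a·b + sin(b)], [4·a + 4·b^2, 8·a·b + 2·b]].
At the point, J = [[-57.0000, -31.858880], [40.0000, 30.0000]] (det J = -435.644800).
Solving J·Δ = −F gives Δ = (-0.2993, -1.0343).
Then the next iterate is (a, b)₁ = (0.7007, 1.9657).

(0.7007, 1.9657)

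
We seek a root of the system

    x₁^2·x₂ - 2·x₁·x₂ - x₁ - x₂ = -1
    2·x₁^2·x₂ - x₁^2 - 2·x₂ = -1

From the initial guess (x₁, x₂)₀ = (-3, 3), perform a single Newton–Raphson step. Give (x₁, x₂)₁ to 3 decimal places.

(-11.800, -16.000)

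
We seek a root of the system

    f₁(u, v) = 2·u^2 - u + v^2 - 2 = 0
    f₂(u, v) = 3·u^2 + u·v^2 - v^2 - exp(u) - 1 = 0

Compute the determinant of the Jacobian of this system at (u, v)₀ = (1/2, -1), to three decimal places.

J = [[4·u - 1, 2·v], [6·u + v^2 - exp(u), 2·u·v - 2·v]].
At the point, J = [[1.000, -2.000], [2.35128, 1.000]].
det J = 5.703.

5.703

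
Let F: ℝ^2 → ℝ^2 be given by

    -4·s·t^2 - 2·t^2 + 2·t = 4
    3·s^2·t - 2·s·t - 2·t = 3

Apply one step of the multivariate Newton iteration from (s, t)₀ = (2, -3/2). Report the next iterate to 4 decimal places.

At (2, -3/2): F = (-29.5000, -12.0000).
Jacobian J = [[-4·t^2, -8·s·t - 4·t + 2], [6·s·t - 2·t, 3·s^2 - 2·s - 2]].
At the point, J = [[-9.0000, 32.0000], [-15.0000, 6.0000]] (det J = 426.0000).
Solving J·Δ = −F gives Δ = (-0.4859, 0.7852).
Then the next iterate is (s, t)₁ = (1.5141, -0.7148).

(1.5141, -0.7148)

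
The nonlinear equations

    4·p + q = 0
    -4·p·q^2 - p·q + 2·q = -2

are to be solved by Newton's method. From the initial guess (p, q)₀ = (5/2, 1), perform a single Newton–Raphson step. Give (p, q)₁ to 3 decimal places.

At (5/2, 1): F = (11.000, -8.500).
Jacobian J = [[4, 1], [-4·q^2 - q, -8·p·q - p + 2]].
At the point, J = [[4.000, 1.000], [-5.000, -20.500]] (det J = -77.000).
Solving J·Δ = −F gives Δ = (-2.818, 0.273).
Then the next iterate is (p, q)₁ = (-0.318, 1.273).

(-0.318, 1.273)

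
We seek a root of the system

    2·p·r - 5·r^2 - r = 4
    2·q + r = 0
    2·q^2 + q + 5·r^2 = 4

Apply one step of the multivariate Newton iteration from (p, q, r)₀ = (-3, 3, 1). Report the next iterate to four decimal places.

(62.0714, -3.8571, 7.7143)

At (-3, 3, 1): F = (-16.0000, 7.0000, 22.0000).
Jacobian J = [[2·r, 0, 2·p - 10·r - 1], [0, 2, 1], [0, 4·q + 1, 10·r]].
At the point, J = [[2.0000, 0.0000, -17.0000], [0.0000, 2.0000, 1.0000], [0.0000, 13.0000, 10.0000]] (det J = 14.0000).
Solving J·Δ = −F gives Δ = (65.0714, -6.8571, 6.7143).
Then the next iterate is (p, q, r)₁ = (62.0714, -3.8571, 7.7143).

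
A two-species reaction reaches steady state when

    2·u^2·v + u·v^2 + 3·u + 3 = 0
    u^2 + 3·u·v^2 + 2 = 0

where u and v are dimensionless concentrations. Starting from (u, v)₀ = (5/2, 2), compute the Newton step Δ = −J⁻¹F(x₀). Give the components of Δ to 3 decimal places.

(-1.180, -0.606)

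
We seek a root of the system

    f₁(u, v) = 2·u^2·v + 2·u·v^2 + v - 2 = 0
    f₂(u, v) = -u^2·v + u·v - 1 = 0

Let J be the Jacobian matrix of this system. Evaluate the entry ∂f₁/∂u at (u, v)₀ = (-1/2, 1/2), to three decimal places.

-0.500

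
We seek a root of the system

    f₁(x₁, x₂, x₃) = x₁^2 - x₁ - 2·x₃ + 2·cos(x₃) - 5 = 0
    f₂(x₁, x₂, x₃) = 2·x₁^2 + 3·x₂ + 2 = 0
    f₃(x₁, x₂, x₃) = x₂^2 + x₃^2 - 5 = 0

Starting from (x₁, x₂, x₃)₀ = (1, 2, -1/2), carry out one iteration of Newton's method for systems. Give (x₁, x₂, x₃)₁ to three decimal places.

At (1, 2, -1/2): F = (-2.24483, 10.000, -0.750).
Jacobian J = [[2·x₁ - 1, 0, -2·sin(x₃) - 2], [4·x₁, 3, 0], [0, 2·x₂, 2·x₃]].
At the point, J = [[1.000, 0.000, -1.04115], [4.000, 3.000, 0.000], [0.000, 4.000, -1.000]] (det J = -19.65838).
Solving J·Δ = −F gives Δ = (-1.895, -0.807, -3.976).
Then the next iterate is (x₁, x₂, x₃)₁ = (-0.895, 1.193, -4.476).

(-0.895, 1.193, -4.476)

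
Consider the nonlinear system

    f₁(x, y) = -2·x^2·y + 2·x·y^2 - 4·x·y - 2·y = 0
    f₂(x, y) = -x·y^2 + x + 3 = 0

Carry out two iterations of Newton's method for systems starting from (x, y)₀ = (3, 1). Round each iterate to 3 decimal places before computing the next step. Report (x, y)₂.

(-2.289, 6.054)

At (3, 1): F = (-26.000, 3.000).
Jacobian J = [[-4·x·y + 2·y^2 - 4·y, -2·x^2 + 4·x·y - 4·x - 2], [-y^2 + 1, -2·x·y]].
At the point, J = [[-14.000, -20.000], [0.000, -6.000]] (det J = 84.000).
Solving J·Δ = −F gives Δ = (-2.571, 0.500).
Then the next iterate is (x, y)₁ = (0.429, 1.500).
Round to (0.429, 1.500) and repeat: F = (-4.19562, 2.46375), J = [[-4.074, -1.51008], [-1.250, -1.287]].
Δ = (-2.718, 4.554), so (x, y)₂ = (-2.289, 6.054).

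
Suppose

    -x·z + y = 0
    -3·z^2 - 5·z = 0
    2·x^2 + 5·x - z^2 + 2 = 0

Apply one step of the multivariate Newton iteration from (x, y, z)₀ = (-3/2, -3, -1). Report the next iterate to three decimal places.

(-7.500, 10.500, -3.000)

At (-3/2, -3, -1): F = (-4.500, 2.000, -2.000).
Jacobian J = [[-z, 1, -x], [0, 0, -6·z - 5], [4·x + 5, 0, -2·z]].
At the point, J = [[1.000, 1.000, 1.500], [0.000, 0.000, 1.000], [-1.000, 0.000, 2.000]] (det J = -1.000).
Solving J·Δ = −F gives Δ = (-6.000, 13.500, -2.000).
Then the next iterate is (x, y, z)₁ = (-7.500, 10.500, -3.000).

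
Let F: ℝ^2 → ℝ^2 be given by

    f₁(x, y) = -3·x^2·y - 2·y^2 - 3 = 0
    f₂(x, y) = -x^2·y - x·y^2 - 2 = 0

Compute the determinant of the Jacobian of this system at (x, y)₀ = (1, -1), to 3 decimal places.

5.000

J = [[-6·x·y, -3·x^2 - 4·y], [-2·x·y - y^2, -x^2 - 2·x·y]].
At the point, J = [[6.000, 1.000], [1.000, 1.000]].
det J = 5.000.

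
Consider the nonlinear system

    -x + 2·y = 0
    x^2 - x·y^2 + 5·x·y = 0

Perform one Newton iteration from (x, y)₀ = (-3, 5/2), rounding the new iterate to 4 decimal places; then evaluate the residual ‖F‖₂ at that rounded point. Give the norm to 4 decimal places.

At (-3, 5/2): F = (8.0000, -9.7500).
Jacobian J = [[-1, 2], [2·x - y^2 + 5·y, -2·x·y + 5·x]].
At the point, J = [[-1.0000, 2.0000], [0.2500, 0.0000]] (det J = -0.5000).
Solving J·Δ = −F gives Δ = (39.0000, 15.5000).
Then the next iterate is (x, y)₁ = (36.0000, 18.0000).
Re-evaluating at (36.0000, 18.0000): F = (0.0000, -7128.0000), so ‖F‖₂ = 7128.0000.

7128.0000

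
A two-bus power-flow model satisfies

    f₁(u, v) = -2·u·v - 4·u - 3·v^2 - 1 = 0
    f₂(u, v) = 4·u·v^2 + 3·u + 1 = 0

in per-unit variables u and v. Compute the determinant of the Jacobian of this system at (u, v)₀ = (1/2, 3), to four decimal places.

J = [[-2·v - 4, -2·u - 6·v], [4·v^2 + 3, 8·u·v]].
At the point, J = [[-10.0000, -19.0000], [39.0000, 12.0000]].
det J = 621.0000.

621.0000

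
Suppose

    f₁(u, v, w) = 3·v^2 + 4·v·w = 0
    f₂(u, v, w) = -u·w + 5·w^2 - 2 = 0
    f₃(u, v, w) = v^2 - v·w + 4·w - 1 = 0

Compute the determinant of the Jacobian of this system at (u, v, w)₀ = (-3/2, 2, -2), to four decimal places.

J = [[0, 6·v + 4·w, 4·v], [-w, 0, -u + 10·w], [0, 2·v - w, -v + 4]].
At the point, J = [[0.0000, 4.0000, 8.0000], [2.0000, 0.0000, -18.5000], [0.0000, 6.0000, 2.0000]].
det J = 80.0000.

80.0000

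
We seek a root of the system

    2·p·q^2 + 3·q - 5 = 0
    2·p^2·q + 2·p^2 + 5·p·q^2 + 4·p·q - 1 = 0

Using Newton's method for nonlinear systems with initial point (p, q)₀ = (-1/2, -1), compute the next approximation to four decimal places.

At (-1/2, -1): F = (-9.0000, -1.5000).
Jacobian J = [[2·q^2, 4·p·q + 3], [4·p·q + 4·p + 5·q^2 + 4·q, 2·p^2 + 10·p·q + 4·p]].
At the point, J = [[2.0000, 5.0000], [1.0000, 3.5000]] (det J = 2.0000).
Solving J·Δ = −F gives Δ = (12.0000, -3.0000).
Then the next iterate is (p, q)₁ = (11.5000, -4.0000).

(11.5000, -4.0000)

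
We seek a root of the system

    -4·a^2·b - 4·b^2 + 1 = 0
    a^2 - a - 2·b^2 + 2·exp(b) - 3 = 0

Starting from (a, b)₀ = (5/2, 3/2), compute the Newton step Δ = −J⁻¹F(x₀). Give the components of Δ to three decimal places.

At (5/2, 3/2): F = (-45.500, 5.21338).
Jacobian J = [[-8·a·b, -4·a^2 - 8·b], [2·a - 1, -4·b + 2·exp(b)]].
At the point, J = [[-30.000, -37.000], [4.000, 2.96338]] (det J = 59.09866).
Solving J·Δ = −F gives Δ = (-0.982, -0.433).

(-0.982, -0.433)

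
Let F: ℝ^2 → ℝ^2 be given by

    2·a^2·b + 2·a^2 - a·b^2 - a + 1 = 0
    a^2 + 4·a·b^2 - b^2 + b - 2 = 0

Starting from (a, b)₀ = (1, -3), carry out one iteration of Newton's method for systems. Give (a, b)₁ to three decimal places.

(-17.500, -43.000)

At (1, -3): F = (-13.000, 23.000).
Jacobian J = [[4·a·b + 4·a - b^2 - 1, 2·a^2 - 2·a·b], [2·a + 4·b^2, 8·a·b - 2·b + 1]].
At the point, J = [[-18.000, 8.000], [38.000, -17.000]] (det J = 2.000).
Solving J·Δ = −F gives Δ = (-18.500, -40.000).
Then the next iterate is (a, b)₁ = (-17.500, -43.000).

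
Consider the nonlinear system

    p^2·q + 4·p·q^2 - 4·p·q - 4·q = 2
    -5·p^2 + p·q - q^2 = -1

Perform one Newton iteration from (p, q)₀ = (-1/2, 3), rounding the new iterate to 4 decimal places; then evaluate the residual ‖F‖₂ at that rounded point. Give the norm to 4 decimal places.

9.8640

At (-1/2, 3): F = (-25.2500, -10.7500).
Jacobian J = [[2·p·q + 4·q^2 - 4·q, p^2 + 8·p·q - 4·p - 4], [-10·p + q, p - 2·q]].
At the point, J = [[21.0000, -13.7500], [8.0000, -6.5000]] (det J = -26.5000).
Solving J·Δ = −F gives Δ = (0.6156, -0.8962).
Then the next iterate is (p, q)₁ = (0.1156, 2.1038).
Re-evaluating at (0.1156, 2.1038): F = (-9.313313, -3.249592), so ‖F‖₂ = 9.8640.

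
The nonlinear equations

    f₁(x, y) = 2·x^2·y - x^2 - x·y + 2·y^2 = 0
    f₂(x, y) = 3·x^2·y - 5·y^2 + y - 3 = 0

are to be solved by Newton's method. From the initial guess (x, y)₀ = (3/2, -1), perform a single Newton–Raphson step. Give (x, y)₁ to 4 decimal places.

(1.0137, -0.3593)

At (3/2, -1): F = (-3.2500, -15.7500).
Jacobian J = [[4·x·y - 2·x - y, 2·x^2 - x + 4·y], [6·x·y, 3·x^2 - 10·y + 1]].
At the point, J = [[-8.0000, -1.0000], [-9.0000, 17.7500]] (det J = -151.0000).
Solving J·Δ = −F gives Δ = (-0.4863, 0.6407).
Then the next iterate is (x, y)₁ = (1.0137, -0.3593).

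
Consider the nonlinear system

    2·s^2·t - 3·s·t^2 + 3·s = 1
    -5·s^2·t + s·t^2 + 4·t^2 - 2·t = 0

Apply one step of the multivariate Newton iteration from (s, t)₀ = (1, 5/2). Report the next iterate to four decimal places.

(0.9057, 1.6379)

At (1, 5/2): F = (-11.7500, 13.7500).
Jacobian J = [[4·s·t - 3·t^2 + 3, 2·s^2 - 6·s·t], [-10·s·t + t^2, -5·s^2 + 2·s·t + 8·t - 2]].
At the point, J = [[-5.7500, -13.0000], [-18.7500, 18.0000]] (det J = -347.2500).
Solving J·Δ = −F gives Δ = (-0.0943, -0.8621).
Then the next iterate is (s, t)₁ = (0.9057, 1.6379).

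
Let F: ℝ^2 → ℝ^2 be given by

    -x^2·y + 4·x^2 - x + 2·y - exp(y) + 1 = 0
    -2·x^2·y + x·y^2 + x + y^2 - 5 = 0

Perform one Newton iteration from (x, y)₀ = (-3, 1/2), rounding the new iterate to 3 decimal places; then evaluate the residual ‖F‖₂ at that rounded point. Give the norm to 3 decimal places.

10.723

At (-3, 1/2): F = (34.85128, -17.500).
Jacobian J = [[-2·x·y + 8·x - 1, -x^2 - exp(y) + 2], [-4·x·y + y^2 + 1, -2·x^2 + 2·x·y + 2·y]].
At the point, J = [[-22.000, -8.64872], [7.250, -20.000]] (det J = 502.70323).
Solving J·Δ = −F gives Δ = (1.688, -0.263).
Then the next iterate is (x, y)₁ = (-1.312, 0.237).
Re-evaluating at (-1.312, 0.237): F = (7.99598, -7.14544), so ‖F‖₂ = 10.723.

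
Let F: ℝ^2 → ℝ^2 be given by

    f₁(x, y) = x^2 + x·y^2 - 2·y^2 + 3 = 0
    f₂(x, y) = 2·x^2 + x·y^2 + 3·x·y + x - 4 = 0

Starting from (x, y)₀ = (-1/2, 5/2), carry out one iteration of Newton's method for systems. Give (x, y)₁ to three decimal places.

At (-1/2, 5/2): F = (-12.375, -10.875).
Jacobian J = [[2·x + y^2, 2·x·y - 4·y], [4·x + y^2 + 3·y + 1, 2·x·y + 3·x]].
At the point, J = [[5.250, -12.500], [12.750, -4.000]] (det J = 138.375).
Solving J·Δ = −F gives Δ = (0.625, -0.728).
Then the next iterate is (x, y)₁ = (0.125, 1.772).

(0.125, 1.772)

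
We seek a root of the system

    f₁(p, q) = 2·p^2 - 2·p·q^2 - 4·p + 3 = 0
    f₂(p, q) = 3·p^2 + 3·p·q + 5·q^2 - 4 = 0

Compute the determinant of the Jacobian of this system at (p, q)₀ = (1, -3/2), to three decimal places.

45.000

J = [[4·p - 2·q^2 - 4, -4·p·q], [6·p + 3·q, 3·p + 10·q]].
At the point, J = [[-4.500, 6.000], [1.500, -12.000]].
det J = 45.000.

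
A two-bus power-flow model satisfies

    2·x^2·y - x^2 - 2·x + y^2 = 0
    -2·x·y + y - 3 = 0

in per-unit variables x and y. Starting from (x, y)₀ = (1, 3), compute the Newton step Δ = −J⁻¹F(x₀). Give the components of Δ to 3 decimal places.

At (1, 3): F = (12.000, -6.000).
Jacobian J = [[4·x·y - 2·x - 2, 2·x^2 + 2·y], [-2·y, -2·x + 1]].
At the point, J = [[8.000, 8.000], [-6.000, -1.000]] (det J = 40.000).
Solving J·Δ = −F gives Δ = (-0.900, -0.600).

(-0.900, -0.600)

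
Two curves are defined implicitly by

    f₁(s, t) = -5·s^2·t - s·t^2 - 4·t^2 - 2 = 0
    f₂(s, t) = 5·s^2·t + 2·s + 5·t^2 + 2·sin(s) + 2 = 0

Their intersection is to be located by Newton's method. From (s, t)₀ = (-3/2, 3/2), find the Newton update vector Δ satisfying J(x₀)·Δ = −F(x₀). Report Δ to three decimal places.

(1.147, -0.067)

At (-3/2, 3/2): F = (-24.500, 25.13001).
Jacobian J = [[-10·s·t - t^2, -5·s^2 - 2·s·t - 8·t], [10·s·t + 2·cos(s) + 2, 5·s^2 + 10·t]].
At the point, J = [[20.250, -18.750], [-20.35853, 26.250]] (det J = 149.84015).
Solving J·Δ = −F gives Δ = (1.147, -0.067).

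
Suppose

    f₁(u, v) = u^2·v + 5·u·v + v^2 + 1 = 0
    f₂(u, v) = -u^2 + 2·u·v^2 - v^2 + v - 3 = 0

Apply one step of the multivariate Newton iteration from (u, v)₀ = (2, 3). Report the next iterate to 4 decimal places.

At (2, 3): F = (52.0000, 23.0000).
Jacobian J = [[2·u·v + 5·v, u^2 + 5·u + 2·v], [-2·u + 2·v^2, 4·u·v - 2·v + 1]].
At the point, J = [[27.0000, 20.0000], [14.0000, 19.0000]] (det J = 233.0000).
Solving J·Δ = −F gives Δ = (-2.2661, 0.4592).
Then the next iterate is (u, v)₁ = (-0.2661, 3.4592).

(-0.2661, 3.4592)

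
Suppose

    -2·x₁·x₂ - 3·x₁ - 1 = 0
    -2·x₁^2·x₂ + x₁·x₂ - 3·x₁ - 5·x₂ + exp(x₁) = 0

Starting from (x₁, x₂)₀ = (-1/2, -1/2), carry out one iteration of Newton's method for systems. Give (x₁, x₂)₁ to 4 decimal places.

At (-1/2, -1/2): F = (0.0000, 5.106531).
Jacobian J = [[-2·x₂ - 3, -2·x₁], [-4·x₁·x₂ + x₂ + exp(x₁) - 3, -2·x₁^2 + x₁ - 5]].
At the point, J = [[-2.0000, 1.0000], [-3.893469, -6.0000]] (det J = 15.893469).
Solving J·Δ = −F gives Δ = (0.3213, 0.6426).
Then the next iterate is (x₁, x₂)₁ = (-0.1787, 0.1426).

(-0.1787, 0.1426)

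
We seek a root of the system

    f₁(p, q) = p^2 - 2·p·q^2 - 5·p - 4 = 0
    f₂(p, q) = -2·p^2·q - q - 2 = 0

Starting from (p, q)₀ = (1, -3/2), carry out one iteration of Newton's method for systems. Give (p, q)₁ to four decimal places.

At (1, -3/2): F = (-12.5000, 2.5000).
Jacobian J = [[2·p - 2·q^2 - 5, -4·p·q], [-4·p·q, -2·p^2 - 1]].
At the point, J = [[-7.5000, 6.0000], [6.0000, -3.0000]] (det J = -13.5000).
Solving J·Δ = −F gives Δ = (1.6667, 4.1667).
Then the next iterate is (p, q)₁ = (2.6667, 2.6667).

(2.6667, 2.6667)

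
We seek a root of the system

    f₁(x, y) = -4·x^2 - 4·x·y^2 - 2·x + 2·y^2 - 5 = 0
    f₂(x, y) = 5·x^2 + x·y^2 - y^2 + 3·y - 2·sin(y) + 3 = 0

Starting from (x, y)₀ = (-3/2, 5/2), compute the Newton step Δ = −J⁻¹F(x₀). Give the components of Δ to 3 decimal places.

(1.078, -0.571)

At (-3/2, 5/2): F = (39.000, 4.92806).
Jacobian J = [[-8·x - 4·y^2 - 2, -8·x·y + 4·y], [10·x + y^2, 2·x·y - 2·y - 2·cos(y) + 3]].
At the point, J = [[-15.000, 40.000], [-8.750, -7.89771]] (det J = 468.46569).
Solving J·Δ = −F gives Δ = (1.078, -0.571).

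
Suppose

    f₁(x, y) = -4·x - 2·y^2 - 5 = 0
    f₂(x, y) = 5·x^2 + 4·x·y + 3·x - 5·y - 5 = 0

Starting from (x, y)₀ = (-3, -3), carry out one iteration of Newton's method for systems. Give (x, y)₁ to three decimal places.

At (-3, -3): F = (-11.000, 82.000).
Jacobian J = [[-4, -4·y], [10·x + 4·y + 3, 4·x - 5]].
At the point, J = [[-4.000, 12.000], [-39.000, -17.000]] (det J = 536.000).
Solving J·Δ = −F gives Δ = (1.487, 1.412).
Then the next iterate is (x, y)₁ = (-1.513, -1.588).

(-1.513, -1.588)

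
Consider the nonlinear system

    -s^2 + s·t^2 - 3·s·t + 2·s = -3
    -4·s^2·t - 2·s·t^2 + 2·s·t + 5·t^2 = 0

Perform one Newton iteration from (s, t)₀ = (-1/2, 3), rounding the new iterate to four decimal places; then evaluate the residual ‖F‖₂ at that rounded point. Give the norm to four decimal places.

4.3882

At (-1/2, 3): F = (1.7500, 48.0000).
Jacobian J = [[-2·s + t^2 - 3·t + 2, 2·s·t - 3·s], [-8·s·t - 2·t^2 + 2·t, -4·s^2 - 4·s·t + 2·s + 10·t]].
At the point, J = [[3.0000, -1.5000], [0.0000, 34.0000]] (det J = 102.0000).
Solving J·Δ = −F gives Δ = (-1.2892, -1.4118).
Then the next iterate is (s, t)₁ = (-1.7892, 1.5882).
Re-evaluating at (-1.7892, 1.5882): F = (0.232145, -4.382053), so ‖F‖₂ = 4.3882.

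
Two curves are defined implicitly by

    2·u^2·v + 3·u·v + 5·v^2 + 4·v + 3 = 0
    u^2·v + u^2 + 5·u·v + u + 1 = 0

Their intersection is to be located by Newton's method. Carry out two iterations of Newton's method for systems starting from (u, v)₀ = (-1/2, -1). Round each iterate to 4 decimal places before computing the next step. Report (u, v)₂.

At (-1/2, -1): F = (5.0000, 3.0000).
Jacobian J = [[4·u·v + 3·v, 2·u^2 + 3·u + 10·v + 4], [2·u·v + 2·u + 5·v + 1, u^2 + 5·u]].
At the point, J = [[-1.0000, -7.0000], [-4.0000, -2.2500]] (det J = -25.7500).
Solving J·Δ = −F gives Δ = (0.3786, 0.6602).
Then the next iterate is (u, v)₁ = (-0.1214, -0.3398).
Round to (-0.1214, -0.3398) and repeat: F = (2.331859, 1.094589), J = [[-0.854393, 0.267276], [-0.859297, -0.592262]].
Δ = (2.2749, -1.4524), so (u, v)₂ = (2.1535, -1.7922).

(2.1535, -1.7922)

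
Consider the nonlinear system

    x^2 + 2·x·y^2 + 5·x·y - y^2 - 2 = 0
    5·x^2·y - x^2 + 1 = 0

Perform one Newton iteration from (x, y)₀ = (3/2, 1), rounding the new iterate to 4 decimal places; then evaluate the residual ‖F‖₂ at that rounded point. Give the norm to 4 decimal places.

At (3/2, 1): F = (9.7500, 10.0000).
Jacobian J = [[2·x + 2·y^2 + 5·y, 4·x·y + 5·x - 2·y], [10·x·y - 2·x, 5·x^2]].
At the point, J = [[10.0000, 11.5000], [12.0000, 11.2500]] (det J = -25.5000).
Solving J·Δ = −F gives Δ = (-0.2083, -0.6667).
Then the next iterate is (x, y)₁ = (1.2917, 0.3333).
Re-evaluating at (1.2917, 0.3333): F = (1.997005, 2.112048), so ‖F‖₂ = 2.9067.

2.9067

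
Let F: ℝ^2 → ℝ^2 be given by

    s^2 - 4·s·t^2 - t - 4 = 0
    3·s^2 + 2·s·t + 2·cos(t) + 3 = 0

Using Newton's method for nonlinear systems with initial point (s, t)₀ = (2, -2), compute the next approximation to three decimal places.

(0.849, -1.478)

At (2, -2): F = (-30.000, 6.16771).
Jacobian J = [[2·s - 4·t^2, -8·s·t - 1], [6·s + 2·t, 2·s - 2·sin(t)]].
At the point, J = [[-12.000, 31.000], [8.000, 5.81859]] (det J = -317.82314).
Solving J·Δ = −F gives Δ = (-1.151, 0.522).
Then the next iterate is (s, t)₁ = (0.849, -1.478).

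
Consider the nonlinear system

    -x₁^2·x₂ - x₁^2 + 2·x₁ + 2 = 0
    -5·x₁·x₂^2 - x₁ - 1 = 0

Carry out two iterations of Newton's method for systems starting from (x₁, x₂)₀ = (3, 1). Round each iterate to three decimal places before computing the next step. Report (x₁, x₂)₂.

At (3, 1): F = (-10.000, -19.000).
Jacobian J = [[-2·x₁·x₂ - 2·x₁ + 2, -x₁^2], [-5·x₂^2 - 1, -10·x₁·x₂]].
At the point, J = [[-10.000, -9.000], [-6.000, -30.000]] (det J = 246.000).
Solving J·Δ = −F gives Δ = (-0.524, -0.528).
Then the next iterate is (x₁, x₂)₁ = (2.476, 0.472).
Round to (2.476, 0.472) and repeat: F = (-2.07221, -6.23407), J = [[-5.28934, -6.13058], [-2.11392, -11.68672]].
Δ = (0.287, -0.585), so (x₁, x₂)₂ = (2.763, -0.113).

(2.763, -0.113)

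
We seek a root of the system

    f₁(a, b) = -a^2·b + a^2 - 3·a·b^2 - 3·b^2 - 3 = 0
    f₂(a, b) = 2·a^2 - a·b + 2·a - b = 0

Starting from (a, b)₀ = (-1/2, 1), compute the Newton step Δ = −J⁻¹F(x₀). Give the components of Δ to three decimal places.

(-0.571, -0.857)

At (-1/2, 1): F = (-4.500, -1.000).
Jacobian J = [[-2·a·b + 2·a - 3·b^2, -a^2 - 6·a·b - 6·b], [4·a - b + 2, -a - 1]].
At the point, J = [[-3.000, -3.250], [-1.000, -0.500]] (det J = -1.750).
Solving J·Δ = −F gives Δ = (-0.571, -0.857).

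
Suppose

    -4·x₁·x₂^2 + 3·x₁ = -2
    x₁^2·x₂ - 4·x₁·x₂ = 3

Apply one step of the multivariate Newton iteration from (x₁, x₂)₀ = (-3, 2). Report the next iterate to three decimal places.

At (-3, 2): F = (41.000, 39.000).
Jacobian J = [[-4·x₂^2 + 3, -8·x₁·x₂], [2·x₁·x₂ - 4·x₂, x₁^2 - 4·x₁]].
At the point, J = [[-13.000, 48.000], [-20.000, 21.000]] (det J = 687.000).
Solving J·Δ = −F gives Δ = (1.472, -0.456).
Then the next iterate is (x₁, x₂)₁ = (-1.528, 1.544).

(-1.528, 1.544)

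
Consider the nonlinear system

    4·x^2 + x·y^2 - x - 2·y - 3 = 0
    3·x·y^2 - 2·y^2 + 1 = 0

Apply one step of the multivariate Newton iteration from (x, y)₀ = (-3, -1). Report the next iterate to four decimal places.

At (-3, -1): F = (35.0000, -10.0000).
Jacobian J = [[8·x + y^2 - 1, 2·x·y - 2], [3·y^2, 6·x·y - 4·y]].
At the point, J = [[-24.0000, 4.0000], [3.0000, 22.0000]] (det J = -540.0000).
Solving J·Δ = −F gives Δ = (1.5000, 0.2500).
Then the next iterate is (x, y)₁ = (-1.5000, -0.7500).

(-1.5000, -0.7500)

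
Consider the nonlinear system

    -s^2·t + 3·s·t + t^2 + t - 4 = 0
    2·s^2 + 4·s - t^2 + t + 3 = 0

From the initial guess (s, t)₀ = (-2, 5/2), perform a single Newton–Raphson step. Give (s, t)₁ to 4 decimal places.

At (-2, 5/2): F = (-20.2500, -0.7500).
Jacobian J = [[-2·s·t + 3·t, -s^2 + 3·s + 2·t + 1], [4·s + 4, -2·t + 1]].
At the point, J = [[17.5000, -4.0000], [-4.0000, -4.0000]] (det J = -86.0000).
Solving J·Δ = −F gives Δ = (0.9070, -1.0945).
Then the next iterate is (s, t)₁ = (-1.0930, 1.4055).

(-1.0930, 1.4055)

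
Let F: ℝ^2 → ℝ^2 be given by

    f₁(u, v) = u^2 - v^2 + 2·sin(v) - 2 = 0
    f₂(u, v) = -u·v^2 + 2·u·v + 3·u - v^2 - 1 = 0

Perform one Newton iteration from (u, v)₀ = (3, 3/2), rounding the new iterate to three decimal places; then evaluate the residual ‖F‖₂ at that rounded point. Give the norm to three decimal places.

2.310

At (3, 3/2): F = (6.74499, 8.000).
Jacobian J = [[2·u, -2·v + 2·cos(v)], [-v^2 + 2·v + 3, -2·u·v + 2·u - 2·v]].
At the point, J = [[6.000, -2.85853], [3.750, -6.000]] (det J = -25.28053).
Solving J·Δ = −F gives Δ = (-0.696, 0.898).
Then the next iterate is (u, v)₁ = (2.304, 2.398).
Re-evaluating at (2.304, 2.398): F = (-1.08811, -2.03735), so ‖F‖₂ = 2.310.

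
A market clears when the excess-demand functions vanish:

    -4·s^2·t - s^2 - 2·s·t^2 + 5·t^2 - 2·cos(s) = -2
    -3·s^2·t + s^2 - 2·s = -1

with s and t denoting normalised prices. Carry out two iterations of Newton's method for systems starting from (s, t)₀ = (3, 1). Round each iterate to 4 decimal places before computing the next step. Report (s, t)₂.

At (3, 1): F = (-42.020015, -23.0000).
Jacobian J = [[-8·s·t - 2·s - 2·t^2 + 2·sin(s), -4·s^2 - 4·s·t + 10·t], [-6·s·t + 2·s - 2, -3·s^2]].
At the point, J = [[-31.717760, -38.0000], [-14.0000, -27.0000]] (det J = 324.379520).
Solving J·Δ = −F gives Δ = (-0.8032, -0.4354).
Then the next iterate is (s, t)₁ = (2.1968, 0.5646).
Round to (2.1968, 0.5646) and repeat: F = (-12.359685, -6.741830), J = [[-13.332902, -18.618974], [-5.048280, -14.477791]].
Δ = (-0.5393, -0.2776), so (s, t)₂ = (1.6575, 0.2870).

(1.6575, 0.2870)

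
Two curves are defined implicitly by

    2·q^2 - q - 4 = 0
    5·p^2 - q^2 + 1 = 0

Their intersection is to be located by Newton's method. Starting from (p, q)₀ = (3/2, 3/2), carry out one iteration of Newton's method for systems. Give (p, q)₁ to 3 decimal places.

At (3/2, 3/2): F = (-1.000, 10.000).
Jacobian J = [[0, 4·q - 1], [10·p, -2·q]].
At the point, J = [[0.000, 5.000], [15.000, -3.000]] (det J = -75.000).
Solving J·Δ = −F gives Δ = (-0.627, 0.200).
Then the next iterate is (p, q)₁ = (0.873, 1.700).

(0.873, 1.700)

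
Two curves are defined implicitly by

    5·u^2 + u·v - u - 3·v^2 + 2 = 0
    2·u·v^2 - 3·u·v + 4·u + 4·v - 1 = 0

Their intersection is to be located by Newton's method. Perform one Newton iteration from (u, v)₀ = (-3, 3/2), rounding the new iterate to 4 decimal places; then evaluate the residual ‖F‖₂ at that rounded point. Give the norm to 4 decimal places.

At (-3, 3/2): F = (38.7500, -7.0000).
Jacobian J = [[10·u + v - 1, u - 6·v], [2·v^2 - 3·v + 4, 4·u·v - 3·u + 4]].
At the point, J = [[-29.5000, -12.0000], [4.0000, -5.0000]] (det J = 195.5000).
Solving J·Δ = −F gives Δ = (1.4207, -0.2634).
Then the next iterate is (u, v)₁ = (-1.5793, 1.2366).
Re-evaluating at (-1.5793, 1.2366): F = (9.509741, -1.341979), so ‖F‖₂ = 9.6040.

9.6040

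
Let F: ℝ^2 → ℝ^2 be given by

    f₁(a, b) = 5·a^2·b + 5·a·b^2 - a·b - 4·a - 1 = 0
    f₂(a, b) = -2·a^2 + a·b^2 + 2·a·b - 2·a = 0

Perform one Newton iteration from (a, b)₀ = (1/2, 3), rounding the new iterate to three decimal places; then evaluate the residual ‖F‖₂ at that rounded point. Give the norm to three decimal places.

1.190

At (1/2, 3): F = (21.750, 6.000).
Jacobian J = [[10·a·b + 5·b^2 - b - 4, 5·a^2 + 10·a·b - a], [-4·a + b^2 + 2·b - 2, 2·a·b + 2·a]].
At the point, J = [[53.000, 15.750], [11.000, 4.000]] (det J = 38.750).
Solving J·Δ = −F gives Δ = (0.194, -2.032).
Then the next iterate is (a, b)₁ = (0.694, 0.968).
Re-evaluating at (0.694, 0.968): F = (1.13480, -0.35739), so ‖F‖₂ = 1.190.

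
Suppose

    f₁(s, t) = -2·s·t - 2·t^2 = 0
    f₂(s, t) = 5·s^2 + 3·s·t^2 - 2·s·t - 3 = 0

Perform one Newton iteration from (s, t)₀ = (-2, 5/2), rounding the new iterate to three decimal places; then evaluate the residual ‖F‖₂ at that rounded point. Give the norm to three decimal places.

0.901

At (-2, 5/2): F = (-2.500, -10.500).
Jacobian J = [[-2·t, -2·s - 4·t], [10·s + 3·t^2 - 2·t, 6·s·t - 2·s]].
At the point, J = [[-5.000, -6.000], [-6.250, -26.000]] (det J = 92.500).
Solving J·Δ = −F gives Δ = (-0.022, -0.399).
Then the next iterate is (s, t)₁ = (-2.022, 2.101).
Re-evaluating at (-2.022, 2.101): F = (-0.33196, -0.83768), so ‖F‖₂ = 0.901.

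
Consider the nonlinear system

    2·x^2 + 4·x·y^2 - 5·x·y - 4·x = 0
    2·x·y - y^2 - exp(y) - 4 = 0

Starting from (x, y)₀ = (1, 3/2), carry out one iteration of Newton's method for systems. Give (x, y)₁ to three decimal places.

At (1, 3/2): F = (-0.500, -7.73169).
Jacobian J = [[4·x + 4·y^2 - 5·y - 4, 8·x·y - 5·x], [2·y, 2·x - 2·y - exp(y)]].
At the point, J = [[1.500, 7.000], [3.000, -5.48169]] (det J = -29.22253).
Solving J·Δ = −F gives Δ = (1.946, -0.346).
Then the next iterate is (x, y)₁ = (2.946, 1.154).

(2.946, 1.154)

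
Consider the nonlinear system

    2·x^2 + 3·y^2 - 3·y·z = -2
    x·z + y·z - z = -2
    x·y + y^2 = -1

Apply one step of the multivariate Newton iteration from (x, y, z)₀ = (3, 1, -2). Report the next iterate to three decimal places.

At (3, 1, -2): F = (29.000, -4.000, 5.000).
Jacobian J = [[4·x, 6·y - 3·z, -3·y], [z, z, x + y - 1], [y, x + 2·y, 0]].
At the point, J = [[12.000, 12.000, -3.000], [-2.000, -2.000, 3.000], [1.000, 5.000, 0.000]] (det J = -120.000).
Solving J·Δ = −F gives Δ = (-1.875, -0.625, -0.333).
Then the next iterate is (x, y, z)₁ = (1.125, 0.375, -2.333).

(1.125, 0.375, -2.333)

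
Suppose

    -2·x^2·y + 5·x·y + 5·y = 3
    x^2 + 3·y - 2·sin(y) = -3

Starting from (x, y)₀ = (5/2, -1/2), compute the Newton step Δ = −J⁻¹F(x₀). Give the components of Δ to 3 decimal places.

At (5/2, -1/2): F = (-5.500, 8.70885).
Jacobian J = [[-4·x·y + 5·y, -2·x^2 + 5·x + 5], [2·x, -2·cos(y) + 3]].
At the point, J = [[2.500, 5.000], [5.000, 1.24483]] (det J = -21.88791).
Solving J·Δ = −F gives Δ = (-2.302, 2.251).

(-2.302, 2.251)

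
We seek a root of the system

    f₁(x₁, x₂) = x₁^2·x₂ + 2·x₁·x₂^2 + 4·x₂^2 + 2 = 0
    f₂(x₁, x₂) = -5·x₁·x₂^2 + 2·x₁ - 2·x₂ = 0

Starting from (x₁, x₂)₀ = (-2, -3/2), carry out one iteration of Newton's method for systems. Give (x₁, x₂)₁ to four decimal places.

At (-2, -3/2): F = (-4.0000, 21.5000).
Jacobian J = [[2·x₁·x₂ + 2·x₂^2, x₁^2 + 4·x₁·x₂ + 8·x₂], [-5·x₂^2 + 2, -10·x₁·x₂ - 2]].
At the point, J = [[10.5000, 4.0000], [-9.2500, -32.0000]] (det J = -299.0000).
Solving J·Δ = −F gives Δ = (0.1405, 0.6313).
Then the next iterate is (x₁, x₂)₁ = (-1.8595, -0.8687).

(-1.8595, -0.8687)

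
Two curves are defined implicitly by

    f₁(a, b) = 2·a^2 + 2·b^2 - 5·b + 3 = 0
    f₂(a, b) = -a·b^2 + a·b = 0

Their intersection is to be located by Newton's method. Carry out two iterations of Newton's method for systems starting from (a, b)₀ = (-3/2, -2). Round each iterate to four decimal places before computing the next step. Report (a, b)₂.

At (-3/2, -2): F = (25.5000, 9.0000).
Jacobian J = [[4·a, 4·b - 5], [-b^2 + b, -2·a·b + a]].
At the point, J = [[-6.0000, -13.0000], [-6.0000, -7.5000]] (det J = -33.0000).
Solving J·Δ = −F gives Δ = (-2.2500, 3.0000).
Then the next iterate is (a, b)₁ = (-3.7500, 1.0000).
Round to (-3.7500, 1.0000) and repeat: F = (28.1250, 0.0000), J = [[-15.0000, -1.0000], [0.0000, 3.7500]].
Δ = (1.8750, 0.0000), so (a, b)₂ = (-1.8750, 1.0000).

(-1.8750, 1.0000)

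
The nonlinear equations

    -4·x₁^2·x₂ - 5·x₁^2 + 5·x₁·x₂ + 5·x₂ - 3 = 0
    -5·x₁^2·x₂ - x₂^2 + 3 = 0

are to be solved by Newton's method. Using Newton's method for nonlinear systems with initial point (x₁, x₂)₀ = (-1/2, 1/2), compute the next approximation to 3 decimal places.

(-0.313, 1.652)

At (-1/2, 1/2): F = (-3.500, 2.125).
Jacobian J = [[-8·x₁·x₂ - 10·x₁ + 5·x₂, -4·x₁^2 + 5·x₁ + 5], [-10·x₁·x₂, -5·x₁^2 - 2·x₂]].
At the point, J = [[9.500, 1.500], [2.500, -2.250]] (det J = -25.125).
Solving J·Δ = −F gives Δ = (0.187, 1.152).
Then the next iterate is (x₁, x₂)₁ = (-0.313, 1.652).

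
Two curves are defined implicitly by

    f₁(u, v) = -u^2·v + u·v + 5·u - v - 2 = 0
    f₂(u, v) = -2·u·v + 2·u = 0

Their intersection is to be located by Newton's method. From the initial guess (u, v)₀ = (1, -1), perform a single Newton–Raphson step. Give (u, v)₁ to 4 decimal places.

(0.5000, 0.0000)

At (1, -1): F = (4.0000, 4.0000).
Jacobian J = [[-2·u·v + v + 5, -u^2 + u - 1], [-2·v + 2, -2·u]].
At the point, J = [[6.0000, -1.0000], [4.0000, -2.0000]] (det J = -8.0000).
Solving J·Δ = −F gives Δ = (-0.5000, 1.0000).
Then the next iterate is (u, v)₁ = (0.5000, 0.0000).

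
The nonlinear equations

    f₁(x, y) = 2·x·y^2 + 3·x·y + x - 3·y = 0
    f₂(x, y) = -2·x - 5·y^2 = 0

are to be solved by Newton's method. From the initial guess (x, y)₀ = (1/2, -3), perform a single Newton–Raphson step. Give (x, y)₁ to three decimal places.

(0.237, -1.484)

At (1/2, -3): F = (14.000, -46.000).
Jacobian J = [[2·y^2 + 3·y + 1, 4·x·y + 3·x - 3], [-2, -10·y]].
At the point, J = [[10.000, -7.500], [-2.000, 30.000]] (det J = 285.000).
Solving J·Δ = −F gives Δ = (-0.263, 1.516).
Then the next iterate is (x, y)₁ = (0.237, -1.484).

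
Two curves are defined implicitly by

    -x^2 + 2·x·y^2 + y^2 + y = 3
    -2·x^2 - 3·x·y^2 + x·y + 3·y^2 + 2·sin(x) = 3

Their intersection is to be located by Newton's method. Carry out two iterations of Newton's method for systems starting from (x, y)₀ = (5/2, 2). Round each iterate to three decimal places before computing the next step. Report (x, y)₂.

(1.046, 1.128)

At (5/2, 2): F = (16.750, -27.30306).
Jacobian J = [[-2·x + 2·y^2, 4·x·y + 2·y + 1], [-4·x - 3·y^2 + y + 2·cos(x), -6·x·y + x + 6·y]].
At the point, J = [[3.000, 25.000], [-21.60229, -15.500]] (det J = 493.55718).
Solving J·Δ = −F gives Δ = (-0.857, -0.567).
Then the next iterate is (x, y)₁ = (1.643, 1.433).
Round to (1.643, 1.433) and repeat: F = (4.53480, -8.01087), J = [[0.82098, 13.28368], [-11.44375, -3.88551]].
Δ = (-0.597, -0.305), so (x, y)₂ = (1.046, 1.128).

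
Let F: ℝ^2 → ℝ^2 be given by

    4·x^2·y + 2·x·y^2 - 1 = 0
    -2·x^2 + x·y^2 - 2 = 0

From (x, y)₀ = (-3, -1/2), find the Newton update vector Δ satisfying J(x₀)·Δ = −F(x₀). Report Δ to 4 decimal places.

(1.6981, -0.0173)

At (-3, -1/2): F = (-20.5000, -20.7500).
Jacobian J = [[8·x·y + 2·y^2, 4·x^2 + 4·x·y], [-4·x + y^2, 2·x·y]].
At the point, J = [[12.5000, 42.0000], [12.2500, 3.0000]] (det J = -477.0000).
Solving J·Δ = −F gives Δ = (1.6981, -0.0173).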